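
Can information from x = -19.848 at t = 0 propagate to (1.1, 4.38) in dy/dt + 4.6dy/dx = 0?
No. Only data at x = -19.048 affects (1.1, 4.38). Advection has one-way propagation along characteristics.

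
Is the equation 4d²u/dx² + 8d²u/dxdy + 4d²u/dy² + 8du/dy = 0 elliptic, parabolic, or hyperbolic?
Computing B² - 4AC with A = 4, B = 8, C = 4: discriminant = 0 (zero). Answer: parabolic.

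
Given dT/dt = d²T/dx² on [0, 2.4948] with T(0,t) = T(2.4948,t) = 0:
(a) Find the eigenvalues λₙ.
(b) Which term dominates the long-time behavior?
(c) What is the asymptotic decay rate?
Eigenvalues: λₙ = n²π²/2.4948².
First three modes:
  n=1: λ₁ = π²/2.4948² ≈ 1.586
  n=2: λ₂ = 4π²/2.4948² ≈ 6.343 (4× faster decay)
  n=3: λ₃ = 9π²/2.4948² ≈ 14.272 (9× faster decay)
As t → ∞, higher modes decay exponentially faster. The n=1 mode dominates: T ~ c₁ sin(πx/2.4948) e^{-λ₁t}.
Decay rate: λ₁ = π²/2.4948² ≈ 1.586.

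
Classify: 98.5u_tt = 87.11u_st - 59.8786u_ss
Rewriting in standard form: 59.8786u_ss - 87.11u_st + 98.5u_tt = 0. Elliptic (discriminant = -16004.0163).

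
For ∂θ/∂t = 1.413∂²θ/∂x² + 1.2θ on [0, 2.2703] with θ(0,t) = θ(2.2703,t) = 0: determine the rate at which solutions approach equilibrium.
Eigenvalues: λₙ = 1.413n²π²/2.2703² - 1.2.
First three modes:
  n=1: λ₁ = 1.413π²/2.2703² - 1.2 ≈ 1.506
  n=2: λ₂ = 5.652π²/2.2703² - 1.2 ≈ 9.623
  n=3: λ₃ = 12.717π²/2.2703² - 1.2 ≈ 23.151
Since 1.413π²/2.2703² ≈ 2.706 > 1.2, all λₙ > 0.
The n=1 mode decays slowest → dominates as t → ∞.
Asymptotic: θ ~ c₁ sin(πx/2.2703) e^{-λ₁t} with decay rate λ₁ ≈ 1.506.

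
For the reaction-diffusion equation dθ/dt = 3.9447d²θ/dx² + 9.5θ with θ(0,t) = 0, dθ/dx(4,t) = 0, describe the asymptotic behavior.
θ grows unboundedly. Reaction dominates diffusion (r=9.5 > κπ²/(4L²)≈0.61); solution grows exponentially.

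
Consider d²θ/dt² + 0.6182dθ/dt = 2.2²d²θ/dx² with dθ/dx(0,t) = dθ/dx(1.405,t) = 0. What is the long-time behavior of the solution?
As t → ∞, θ → constant (steady state). Damping (γ=0.6182) dissipates the nonconstant modes; with Neumann BCs the spatial average obeys M''+γM'=0 and tends to a finite limit.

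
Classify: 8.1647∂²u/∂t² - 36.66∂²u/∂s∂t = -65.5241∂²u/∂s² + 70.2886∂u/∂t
Rewriting in standard form: 65.5241∂²u/∂s² - 36.66∂²u/∂s∂t + 8.1647∂²u/∂t² - 70.2886∂u/∂t = 0. Elliptic (discriminant = -795.98287708).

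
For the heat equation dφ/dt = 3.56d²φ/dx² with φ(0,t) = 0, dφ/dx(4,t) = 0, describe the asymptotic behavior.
φ → 0. Heat escapes through the Dirichlet boundary.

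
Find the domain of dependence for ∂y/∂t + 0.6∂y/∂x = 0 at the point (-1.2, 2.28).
A single point: x = -2.568. The characteristic through (-1.2, 2.28) is x - 0.6t = const, so x = -1.2 - 0.6·2.28 = -2.568.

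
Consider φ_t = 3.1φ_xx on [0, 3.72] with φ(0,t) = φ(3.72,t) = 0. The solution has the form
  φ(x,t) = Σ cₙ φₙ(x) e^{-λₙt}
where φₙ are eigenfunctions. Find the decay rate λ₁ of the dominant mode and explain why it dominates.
Eigenvalues: λₙ = 3.1n²π²/3.72².
First three modes:
  n=1: λ₁ = 3.1π²/3.72² ≈ 2.211
  n=2: λ₂ = 12.4π²/3.72² ≈ 8.844 (4× faster decay)
  n=3: λ₃ = 27.9π²/3.72² ≈ 19.898 (9× faster decay)
As t → ∞, higher modes decay exponentially faster. The n=1 mode dominates: φ ~ c₁ sin(πx/3.72) e^{-λ₁t}.
Decay rate: λ₁ = 3.1π²/3.72² ≈ 2.211.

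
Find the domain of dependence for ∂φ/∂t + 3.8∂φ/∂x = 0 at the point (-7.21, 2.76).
A single point: x = -17.698. The characteristic through (-7.21, 2.76) is x - 3.8t = const, so x = -7.21 - 3.8·2.76 = -17.698.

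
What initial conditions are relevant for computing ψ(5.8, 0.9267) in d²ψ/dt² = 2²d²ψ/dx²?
Domain of dependence: [3.9466, 7.6534]. Signals travel at speed 2, so data within |x - 5.8| ≤ 2·0.9267 = 1.8534 can reach the point.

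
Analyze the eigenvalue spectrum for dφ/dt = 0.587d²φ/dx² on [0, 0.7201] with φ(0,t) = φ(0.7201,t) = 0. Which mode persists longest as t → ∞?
Eigenvalues: λₙ = 0.587n²π²/0.7201².
First three modes:
  n=1: λ₁ = 0.587π²/0.7201² ≈ 11.173
  n=2: λ₂ = 2.348π²/0.7201² ≈ 44.69 (4× faster decay)
  n=3: λ₃ = 5.283π²/0.7201² ≈ 100.553 (9× faster decay)
As t → ∞, higher modes decay exponentially faster. The n=1 mode dominates: φ ~ c₁ sin(πx/0.7201) e^{-λ₁t}.
Decay rate: λ₁ = 0.587π²/0.7201² ≈ 11.173.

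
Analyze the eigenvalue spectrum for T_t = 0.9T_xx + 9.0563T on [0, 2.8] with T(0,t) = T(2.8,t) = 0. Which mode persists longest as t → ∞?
Eigenvalues: λₙ = 0.9n²π²/2.8² - 9.0563.
First three modes:
  n=1: λ₁ = 0.9π²/2.8² - 9.0563 ≈ -7.923
  n=2: λ₂ = 3.6π²/2.8² - 9.0563 ≈ -4.524
  n=3: λ₃ = 8.1π²/2.8² - 9.0563 ≈ 1.141
Since 0.9π²/2.8² ≈ 1.133 < 9.0563, λ₁ < 0.
The n=1 mode grows fastest (−λₙ is largest for n=1) → dominates.
Asymptotic: T ~ c₁ sin(πx/2.8) e^{7.923t} (exponential growth at rate −λ₁ ≈ 7.923).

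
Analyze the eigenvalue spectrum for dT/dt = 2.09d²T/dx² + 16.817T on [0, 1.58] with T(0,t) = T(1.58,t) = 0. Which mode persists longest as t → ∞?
Eigenvalues: λₙ = 2.09n²π²/1.58² - 16.817.
First three modes:
  n=1: λ₁ = 2.09π²/1.58² - 16.817 ≈ -8.554
  n=2: λ₂ = 8.36π²/1.58² - 16.817 ≈ 16.235
  n=3: λ₃ = 18.81π²/1.58² - 16.817 ≈ 57.549
Since 2.09π²/1.58² ≈ 8.263 < 16.817, λ₁ < 0.
The n=1 mode grows fastest (−λₙ is largest for n=1) → dominates.
Asymptotic: T ~ c₁ sin(πx/1.58) e^{8.554t} (exponential growth at rate −λ₁ ≈ 8.554).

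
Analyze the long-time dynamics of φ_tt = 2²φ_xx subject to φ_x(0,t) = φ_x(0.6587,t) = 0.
Long-time behavior: φ oscillates about a mean that drifts linearly in t (generically unbounded; no decay). There is no damping, so the nonconstant modes persist as standing waves (energy conserved, no decay). But with Neumann conditions at both ends the constant mode has eigenvalue 0: the spatial mean M(t) of φ satisfies M'' = 0, so M(t) = M(0) + M'(0)·t. Unless the initial velocity has zero mean (∫φ_t(x,0)dx = 0), the solution grows linearly in t (unbounded, though not exponentially); if it does have zero mean, the solution stays bounded and simply oscillates.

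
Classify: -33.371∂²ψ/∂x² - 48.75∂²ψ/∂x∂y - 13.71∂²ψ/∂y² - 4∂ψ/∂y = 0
Hyperbolic (discriminant = 546.49686).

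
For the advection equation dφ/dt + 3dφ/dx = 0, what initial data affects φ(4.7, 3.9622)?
A single point: x = -7.1866. The characteristic through (4.7, 3.9622) is x - 3t = const, so x = 4.7 - 3·3.9622 = -7.1866.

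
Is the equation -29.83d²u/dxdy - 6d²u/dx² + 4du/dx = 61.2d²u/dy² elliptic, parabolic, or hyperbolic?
Rewriting in standard form: -6d²u/dx² - 29.83d²u/dxdy - 61.2d²u/dy² + 4du/dx = 0. Computing B² - 4AC with A = -6, B = -29.83, C = -61.2: discriminant = -578.9711 (negative). Answer: elliptic.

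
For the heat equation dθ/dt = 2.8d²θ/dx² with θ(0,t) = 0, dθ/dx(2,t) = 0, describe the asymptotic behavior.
θ → 0. Heat escapes through the Dirichlet boundary.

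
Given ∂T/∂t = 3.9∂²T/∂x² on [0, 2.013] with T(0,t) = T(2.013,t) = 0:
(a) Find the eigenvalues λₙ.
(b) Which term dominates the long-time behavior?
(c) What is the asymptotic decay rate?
Eigenvalues: λₙ = 3.9n²π²/2.013².
First three modes:
  n=1: λ₁ = 3.9π²/2.013² ≈ 9.499
  n=2: λ₂ = 15.6π²/2.013² ≈ 37.996 (4× faster decay)
  n=3: λ₃ = 35.1π²/2.013² ≈ 85.491 (9× faster decay)
As t → ∞, higher modes decay exponentially faster. The n=1 mode dominates: T ~ c₁ sin(πx/2.013) e^{-λ₁t}.
Decay rate: λ₁ = 3.9π²/2.013² ≈ 9.499.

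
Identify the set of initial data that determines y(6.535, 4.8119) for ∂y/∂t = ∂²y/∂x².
The entire real line. The heat equation has infinite propagation speed: any initial disturbance instantly affects all points (though exponentially small far away).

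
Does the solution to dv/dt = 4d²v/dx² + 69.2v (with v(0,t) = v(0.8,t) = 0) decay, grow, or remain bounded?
v grows unboundedly. Reaction dominates diffusion (r=69.2 > κπ²/L²≈61.69); solution grows exponentially.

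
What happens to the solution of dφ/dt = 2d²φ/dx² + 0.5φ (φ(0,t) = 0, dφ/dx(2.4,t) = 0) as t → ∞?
φ → 0. Diffusion dominates reaction (r=0.5 < κπ²/(4L²)≈0.86); solution decays.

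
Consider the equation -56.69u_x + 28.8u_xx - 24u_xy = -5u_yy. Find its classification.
Rewriting in standard form: 28.8u_xx - 24u_xy + 5u_yy - 56.69u_x = 0. Parabolic. (A = 28.8, B = -24, C = 5 gives B² - 4AC = 0.)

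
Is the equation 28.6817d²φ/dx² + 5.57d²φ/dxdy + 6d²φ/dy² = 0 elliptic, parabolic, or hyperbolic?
Computing B² - 4AC with A = 28.6817, B = 5.57, C = 6: discriminant = -657.3359 (negative). Answer: elliptic.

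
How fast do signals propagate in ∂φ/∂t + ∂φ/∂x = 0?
Speed = 1. Information travels along x - 1t = const (rightward).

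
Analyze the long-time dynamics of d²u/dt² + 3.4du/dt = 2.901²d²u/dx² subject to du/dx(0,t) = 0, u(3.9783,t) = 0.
Long-time behavior: u → 0. Damping (γ=3.4) dissipates energy; oscillations decay exponentially.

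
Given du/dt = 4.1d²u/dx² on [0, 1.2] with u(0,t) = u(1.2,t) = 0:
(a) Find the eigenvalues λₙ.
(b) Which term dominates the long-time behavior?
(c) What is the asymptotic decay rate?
Eigenvalues: λₙ = 4.1n²π²/1.2².
First three modes:
  n=1: λ₁ = 4.1π²/1.2² ≈ 28.101
  n=2: λ₂ = 16.4π²/1.2² ≈ 112.404 (4× faster decay)
  n=3: λ₃ = 36.9π²/1.2² ≈ 252.909 (9× faster decay)
As t → ∞, higher modes decay exponentially faster. The n=1 mode dominates: u ~ c₁ sin(πx/1.2) e^{-λ₁t}.
Decay rate: λ₁ = 4.1π²/1.2² ≈ 28.101.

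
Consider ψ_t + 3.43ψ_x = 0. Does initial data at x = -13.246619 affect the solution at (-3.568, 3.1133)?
No. Only data at x = -14.246619 affects (-3.568, 3.1133). Advection has one-way propagation along characteristics.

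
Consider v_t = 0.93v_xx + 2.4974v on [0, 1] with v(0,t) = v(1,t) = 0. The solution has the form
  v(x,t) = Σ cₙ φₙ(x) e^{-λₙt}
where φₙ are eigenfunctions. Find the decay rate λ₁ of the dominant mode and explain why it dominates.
Eigenvalues: λₙ = 0.93n²π²/1² - 2.4974.
First three modes:
  n=1: λ₁ = 0.93π² - 2.4974 ≈ 6.681
  n=2: λ₂ = 3.72π² - 2.4974 ≈ 34.218
  n=3: λ₃ = 8.37π² - 2.4974 ≈ 80.111
Since 0.93π² ≈ 9.179 > 2.4974, all λₙ > 0.
The n=1 mode decays slowest → dominates as t → ∞.
Asymptotic: v ~ c₁ sin(πx/1) e^{-λ₁t} with decay rate λ₁ ≈ 6.681.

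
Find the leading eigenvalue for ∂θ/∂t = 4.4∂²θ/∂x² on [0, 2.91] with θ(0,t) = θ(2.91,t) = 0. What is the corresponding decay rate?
Eigenvalues: λₙ = 4.4n²π²/2.91².
First three modes:
  n=1: λ₁ = 4.4π²/2.91² ≈ 5.128
  n=2: λ₂ = 17.6π²/2.91² ≈ 20.513 (4× faster decay)
  n=3: λ₃ = 39.6π²/2.91² ≈ 46.154 (9× faster decay)
As t → ∞, higher modes decay exponentially faster. The n=1 mode dominates: θ ~ c₁ sin(πx/2.91) e^{-λ₁t}.
Decay rate: λ₁ = 4.4π²/2.91² ≈ 5.128.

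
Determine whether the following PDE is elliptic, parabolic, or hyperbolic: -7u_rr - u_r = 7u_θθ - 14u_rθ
Rewriting in standard form: -7u_rr + 14u_rθ - 7u_θθ - u_r = 0. Coefficients: A = -7, B = 14, C = -7. B² - 4AC = 0, which is zero, so the equation is parabolic.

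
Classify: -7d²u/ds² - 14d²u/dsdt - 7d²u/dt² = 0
Parabolic (discriminant = 0).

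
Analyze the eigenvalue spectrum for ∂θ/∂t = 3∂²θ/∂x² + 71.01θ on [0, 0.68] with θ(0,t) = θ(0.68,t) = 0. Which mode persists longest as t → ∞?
Eigenvalues: λₙ = 3n²π²/0.68² - 71.01.
First three modes:
  n=1: λ₁ = 3π²/0.68² - 71.01 ≈ -6.977
  n=2: λ₂ = 12π²/0.68² - 71.01 ≈ 185.122
  n=3: λ₃ = 27π²/0.68² - 71.01 ≈ 505.286
Since 3π²/0.68² ≈ 64.033 < 71.01, λ₁ < 0.
The n=1 mode grows fastest (−λₙ is largest for n=1) → dominates.
Asymptotic: θ ~ c₁ sin(πx/0.68) e^{6.977t} (exponential growth at rate −λ₁ ≈ 6.977).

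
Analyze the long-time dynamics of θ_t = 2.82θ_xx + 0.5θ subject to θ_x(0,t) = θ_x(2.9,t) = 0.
Long-time behavior: θ grows unboundedly. With Neumann BCs the constant mode has diffusion eigenvalue 0, so any r > 0 makes it grow like e^(0.5t); solution grows exponentially.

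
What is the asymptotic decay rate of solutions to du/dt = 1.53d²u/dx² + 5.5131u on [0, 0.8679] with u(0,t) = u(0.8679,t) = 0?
Eigenvalues: λₙ = 1.53n²π²/0.8679² - 5.5131.
First three modes:
  n=1: λ₁ = 1.53π²/0.8679² - 5.5131 ≈ 14.534
  n=2: λ₂ = 6.12π²/0.8679² - 5.5131 ≈ 74.675
  n=3: λ₃ = 13.77π²/0.8679² - 5.5131 ≈ 174.911
Since 1.53π²/0.8679² ≈ 20.047 > 5.5131, all λₙ > 0.
The n=1 mode decays slowest → dominates as t → ∞.
Asymptotic: u ~ c₁ sin(πx/0.8679) e^{-λ₁t} with decay rate λ₁ ≈ 14.534.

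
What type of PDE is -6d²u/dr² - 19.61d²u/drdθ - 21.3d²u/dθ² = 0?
With A = -6, B = -19.61, C = -21.3, the discriminant is -126.6479. This is an elliptic PDE.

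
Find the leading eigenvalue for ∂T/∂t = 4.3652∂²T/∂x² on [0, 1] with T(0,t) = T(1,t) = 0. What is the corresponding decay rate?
Eigenvalues: λₙ = 4.3652n²π².
First three modes:
  n=1: λ₁ = 4.3652π² ≈ 43.083
  n=2: λ₂ = 17.4608π² ≈ 172.331 (4× faster decay)
  n=3: λ₃ = 39.2868π² ≈ 387.745 (9× faster decay)
As t → ∞, higher modes decay exponentially faster. The n=1 mode dominates: T ~ c₁ sin(πx) e^{-λ₁t}.
Decay rate: λ₁ = 4.3652π² ≈ 43.083.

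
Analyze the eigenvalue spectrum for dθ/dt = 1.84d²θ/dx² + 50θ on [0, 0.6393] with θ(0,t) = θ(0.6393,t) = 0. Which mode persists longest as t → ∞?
Eigenvalues: λₙ = 1.84n²π²/0.6393² - 50.
First three modes:
  n=1: λ₁ = 1.84π²/0.6393² - 50 ≈ -5.567
  n=2: λ₂ = 7.36π²/0.6393² - 50 ≈ 127.733
  n=3: λ₃ = 16.56π²/0.6393² - 50 ≈ 349.899
Since 1.84π²/0.6393² ≈ 44.433 < 50, λ₁ < 0.
The n=1 mode grows fastest (−λₙ is largest for n=1) → dominates.
Asymptotic: θ ~ c₁ sin(πx/0.6393) e^{5.567t} (exponential growth at rate −λ₁ ≈ 5.567).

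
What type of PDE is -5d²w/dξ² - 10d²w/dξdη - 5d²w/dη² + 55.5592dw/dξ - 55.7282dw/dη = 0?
With A = -5, B = -10, C = -5, the discriminant is 0. This is a parabolic PDE.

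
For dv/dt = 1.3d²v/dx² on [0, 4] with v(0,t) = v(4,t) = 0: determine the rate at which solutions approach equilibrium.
Eigenvalues: λₙ = 1.3n²π²/4².
First three modes:
  n=1: λ₁ = 1.3π²/4² ≈ 0.802
  n=2: λ₂ = 5.2π²/4² ≈ 3.208 (4× faster decay)
  n=3: λ₃ = 11.7π²/4² ≈ 7.217 (9× faster decay)
As t → ∞, higher modes decay exponentially faster. The n=1 mode dominates: v ~ c₁ sin(πx/4) e^{-λ₁t}.
Decay rate: λ₁ = 1.3π²/4² ≈ 0.802.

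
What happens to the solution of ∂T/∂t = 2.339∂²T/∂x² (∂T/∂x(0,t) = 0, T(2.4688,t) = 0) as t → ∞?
T → 0. Heat escapes through the Dirichlet boundary.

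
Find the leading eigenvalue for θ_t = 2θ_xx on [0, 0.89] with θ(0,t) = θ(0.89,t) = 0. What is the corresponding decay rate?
Eigenvalues: λₙ = 2n²π²/0.89².
First three modes:
  n=1: λ₁ = 2π²/0.89² ≈ 24.92
  n=2: λ₂ = 8π²/0.89² ≈ 99.68 (4× faster decay)
  n=3: λ₃ = 18π²/0.89² ≈ 224.281 (9× faster decay)
As t → ∞, higher modes decay exponentially faster. The n=1 mode dominates: θ ~ c₁ sin(πx/0.89) e^{-λ₁t}.
Decay rate: λ₁ = 2π²/0.89² ≈ 24.92.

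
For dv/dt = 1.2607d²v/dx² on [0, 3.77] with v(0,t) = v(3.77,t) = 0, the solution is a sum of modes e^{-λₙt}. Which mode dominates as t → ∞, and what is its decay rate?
Eigenvalues: λₙ = 1.2607n²π²/3.77².
First three modes:
  n=1: λ₁ = 1.2607π²/3.77² ≈ 0.875
  n=2: λ₂ = 5.0428π²/3.77² ≈ 3.502 (4× faster decay)
  n=3: λ₃ = 11.3463π²/3.77² ≈ 7.879 (9× faster decay)
As t → ∞, higher modes decay exponentially faster. The n=1 mode dominates: v ~ c₁ sin(πx/3.77) e^{-λ₁t}.
Decay rate: λ₁ = 1.2607π²/3.77² ≈ 0.875.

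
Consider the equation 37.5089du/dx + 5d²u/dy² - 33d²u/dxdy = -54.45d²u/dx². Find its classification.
Rewriting in standard form: 54.45d²u/dx² - 33d²u/dxdy + 5d²u/dy² + 37.5089du/dx = 0. Parabolic. (A = 54.45, B = -33, C = 5 gives B² - 4AC = 0.)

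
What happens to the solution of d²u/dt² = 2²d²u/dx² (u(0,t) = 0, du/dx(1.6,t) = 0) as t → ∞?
u oscillates (no decay). Energy is conserved; the solution oscillates indefinitely as standing waves.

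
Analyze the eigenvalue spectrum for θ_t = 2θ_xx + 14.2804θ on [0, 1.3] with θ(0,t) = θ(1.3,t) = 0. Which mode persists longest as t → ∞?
Eigenvalues: λₙ = 2n²π²/1.3² - 14.2804.
First three modes:
  n=1: λ₁ = 2π²/1.3² - 14.2804 ≈ -2.6
  n=2: λ₂ = 8π²/1.3² - 14.2804 ≈ 32.44
  n=3: λ₃ = 18π²/1.3² - 14.2804 ≈ 90.84
Since 2π²/1.3² ≈ 11.68 < 14.2804, λ₁ < 0.
The n=1 mode grows fastest (−λₙ is largest for n=1) → dominates.
Asymptotic: θ ~ c₁ sin(πx/1.3) e^{2.6t} (exponential growth at rate −λ₁ ≈ 2.6).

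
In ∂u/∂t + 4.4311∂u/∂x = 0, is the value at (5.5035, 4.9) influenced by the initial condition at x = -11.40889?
No. Only data at x = -16.20889 affects (5.5035, 4.9). Advection has one-way propagation along characteristics.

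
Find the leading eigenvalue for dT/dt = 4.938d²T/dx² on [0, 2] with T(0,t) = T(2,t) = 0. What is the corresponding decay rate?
Eigenvalues: λₙ = 4.938n²π²/2².
First three modes:
  n=1: λ₁ = 4.938π²/2² ≈ 12.184
  n=2: λ₂ = 19.752π²/2² ≈ 48.736 (4× faster decay)
  n=3: λ₃ = 44.442π²/2² ≈ 109.656 (9× faster decay)
As t → ∞, higher modes decay exponentially faster. The n=1 mode dominates: T ~ c₁ sin(πx/2) e^{-λ₁t}.
Decay rate: λ₁ = 4.938π²/2² ≈ 12.184.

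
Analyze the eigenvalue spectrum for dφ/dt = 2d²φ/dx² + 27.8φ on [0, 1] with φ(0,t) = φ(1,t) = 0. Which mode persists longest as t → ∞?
Eigenvalues: λₙ = 2n²π²/1² - 27.8.
First three modes:
  n=1: λ₁ = 2π² - 27.8 ≈ -8.061
  n=2: λ₂ = 8π² - 27.8 ≈ 51.157
  n=3: λ₃ = 18π² - 27.8 ≈ 149.853
Since 2π² ≈ 19.739 < 27.8, λ₁ < 0.
The n=1 mode grows fastest (−λₙ is largest for n=1) → dominates.
Asymptotic: φ ~ c₁ sin(πx/1) e^{8.061t} (exponential growth at rate −λ₁ ≈ 8.061).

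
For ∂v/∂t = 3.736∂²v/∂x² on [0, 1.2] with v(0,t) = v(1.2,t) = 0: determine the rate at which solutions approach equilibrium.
Eigenvalues: λₙ = 3.736n²π²/1.2².
First three modes:
  n=1: λ₁ = 3.736π²/1.2² ≈ 25.606
  n=2: λ₂ = 14.944π²/1.2² ≈ 102.425 (4× faster decay)
  n=3: λ₃ = 33.624π²/1.2² ≈ 230.455 (9× faster decay)
As t → ∞, higher modes decay exponentially faster. The n=1 mode dominates: v ~ c₁ sin(πx/1.2) e^{-λ₁t}.
Decay rate: λ₁ = 3.736π²/1.2² ≈ 25.606.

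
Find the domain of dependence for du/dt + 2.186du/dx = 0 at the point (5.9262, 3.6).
A single point: x = -1.9434. The characteristic through (5.9262, 3.6) is x - 2.186t = const, so x = 5.9262 - 2.186·3.6 = -1.9434.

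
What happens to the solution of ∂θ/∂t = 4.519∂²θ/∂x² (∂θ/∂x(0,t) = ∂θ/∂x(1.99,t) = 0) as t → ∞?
θ → constant (steady state). Heat is conserved (no flux at boundaries); solution approaches the spatial average.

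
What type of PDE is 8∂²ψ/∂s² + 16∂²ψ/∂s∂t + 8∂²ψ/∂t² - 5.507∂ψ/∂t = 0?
With A = 8, B = 16, C = 8, the discriminant is 0. This is a parabolic PDE.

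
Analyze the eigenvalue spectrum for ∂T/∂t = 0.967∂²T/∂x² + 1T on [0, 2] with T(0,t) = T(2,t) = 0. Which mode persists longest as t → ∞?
Eigenvalues: λₙ = 0.967n²π²/2² - 1.
First three modes:
  n=1: λ₁ = 0.967π²/2² - 1 ≈ 1.386
  n=2: λ₂ = 3.868π²/2² - 1 ≈ 8.544
  n=3: λ₃ = 8.703π²/2² - 1 ≈ 20.474
Since 0.967π²/2² ≈ 2.386 > 1, all λₙ > 0.
The n=1 mode decays slowest → dominates as t → ∞.
Asymptotic: T ~ c₁ sin(πx/2) e^{-λ₁t} with decay rate λ₁ ≈ 1.386.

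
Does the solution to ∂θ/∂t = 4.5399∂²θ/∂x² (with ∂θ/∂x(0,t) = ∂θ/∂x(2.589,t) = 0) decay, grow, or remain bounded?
θ → constant (steady state). Heat is conserved (no flux at boundaries); solution approaches the spatial average.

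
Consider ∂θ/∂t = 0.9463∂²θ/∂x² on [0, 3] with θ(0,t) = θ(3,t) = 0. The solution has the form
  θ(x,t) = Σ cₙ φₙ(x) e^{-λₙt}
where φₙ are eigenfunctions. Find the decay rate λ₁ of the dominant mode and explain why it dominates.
Eigenvalues: λₙ = 0.9463n²π²/3².
First three modes:
  n=1: λ₁ = 0.9463π²/3² ≈ 1.038
  n=2: λ₂ = 3.7852π²/3² ≈ 4.151 (4× faster decay)
  n=3: λ₃ = 8.5167π²/3² ≈ 9.34 (9× faster decay)
As t → ∞, higher modes decay exponentially faster. The n=1 mode dominates: θ ~ c₁ sin(πx/3) e^{-λ₁t}.
Decay rate: λ₁ = 0.9463π²/3² ≈ 1.038.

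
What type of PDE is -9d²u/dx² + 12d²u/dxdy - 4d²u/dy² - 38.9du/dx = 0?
With A = -9, B = 12, C = -4, the discriminant is 0. This is a parabolic PDE.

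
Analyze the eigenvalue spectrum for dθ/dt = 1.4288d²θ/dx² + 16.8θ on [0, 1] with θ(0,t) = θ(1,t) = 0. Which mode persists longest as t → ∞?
Eigenvalues: λₙ = 1.4288n²π²/1² - 16.8.
First three modes:
  n=1: λ₁ = 1.4288π² - 16.8 ≈ -2.698
  n=2: λ₂ = 5.7152π² - 16.8 ≈ 39.607
  n=3: λ₃ = 12.8592π² - 16.8 ≈ 110.115
Since 1.4288π² ≈ 14.102 < 16.8, λ₁ < 0.
The n=1 mode grows fastest (−λₙ is largest for n=1) → dominates.
Asymptotic: θ ~ c₁ sin(πx/1) e^{2.698t} (exponential growth at rate −λ₁ ≈ 2.698).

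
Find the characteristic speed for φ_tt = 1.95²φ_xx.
Speed = 1.95. Information travels along characteristics x = x₀ ± 1.95t.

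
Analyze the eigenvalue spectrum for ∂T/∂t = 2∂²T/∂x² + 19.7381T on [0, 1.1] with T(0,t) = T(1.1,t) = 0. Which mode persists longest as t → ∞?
Eigenvalues: λₙ = 2n²π²/1.1² - 19.7381.
First three modes:
  n=1: λ₁ = 2π²/1.1² - 19.7381 ≈ -3.425
  n=2: λ₂ = 8π²/1.1² - 19.7381 ≈ 45.515
  n=3: λ₃ = 18π²/1.1² - 19.7381 ≈ 127.082
Since 2π²/1.1² ≈ 16.313 < 19.7381, λ₁ < 0.
The n=1 mode grows fastest (−λₙ is largest for n=1) → dominates.
Asymptotic: T ~ c₁ sin(πx/1.1) e^{3.425t} (exponential growth at rate −λ₁ ≈ 3.425).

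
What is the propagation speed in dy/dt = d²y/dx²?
Infinite. The heat equation is parabolic, not hyperbolic, so disturbances propagate instantly.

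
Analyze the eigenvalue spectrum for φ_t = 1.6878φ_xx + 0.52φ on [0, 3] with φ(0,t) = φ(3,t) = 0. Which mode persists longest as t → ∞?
Eigenvalues: λₙ = 1.6878n²π²/3² - 0.52.
First three modes:
  n=1: λ₁ = 1.6878π²/3² - 0.52 ≈ 1.331
  n=2: λ₂ = 6.7512π²/3² - 0.52 ≈ 6.884
  n=3: λ₃ = 15.1902π²/3² - 0.52 ≈ 16.138
Since 1.6878π²/3² ≈ 1.851 > 0.52, all λₙ > 0.
The n=1 mode decays slowest → dominates as t → ∞.
Asymptotic: φ ~ c₁ sin(πx/3) e^{-λ₁t} with decay rate λ₁ ≈ 1.331.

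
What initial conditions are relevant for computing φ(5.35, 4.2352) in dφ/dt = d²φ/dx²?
The entire real line. The heat equation has infinite propagation speed: any initial disturbance instantly affects all points (though exponentially small far away).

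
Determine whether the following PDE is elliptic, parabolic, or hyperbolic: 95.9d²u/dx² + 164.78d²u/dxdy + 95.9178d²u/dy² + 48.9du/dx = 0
Coefficients: A = 95.9, B = 164.78, C = 95.9178. B² - 4AC = -9641.61968, which is negative, so the equation is elliptic.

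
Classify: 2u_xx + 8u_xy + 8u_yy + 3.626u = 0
Parabolic (discriminant = 0).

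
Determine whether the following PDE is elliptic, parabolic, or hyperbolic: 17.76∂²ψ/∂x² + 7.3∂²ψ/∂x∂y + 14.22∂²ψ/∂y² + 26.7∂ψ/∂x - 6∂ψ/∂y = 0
Coefficients: A = 17.76, B = 7.3, C = 14.22. B² - 4AC = -956.8988, which is negative, so the equation is elliptic.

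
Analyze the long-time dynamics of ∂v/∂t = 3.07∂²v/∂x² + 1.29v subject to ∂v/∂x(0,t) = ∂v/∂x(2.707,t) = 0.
Long-time behavior: v grows unboundedly. With Neumann BCs the constant mode has diffusion eigenvalue 0, so any r > 0 makes it grow like e^(1.29t); solution grows exponentially.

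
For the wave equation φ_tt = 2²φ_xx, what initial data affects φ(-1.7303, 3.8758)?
Domain of dependence: [-9.4819, 6.0213]. Signals travel at speed 2, so data within |x - -1.7303| ≤ 2·3.8758 = 7.7516 can reach the point.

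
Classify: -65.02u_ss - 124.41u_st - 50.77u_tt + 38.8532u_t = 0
Hyperbolic (discriminant = 2273.5865).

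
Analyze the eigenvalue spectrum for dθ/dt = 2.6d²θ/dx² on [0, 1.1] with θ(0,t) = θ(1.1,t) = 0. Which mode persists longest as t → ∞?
Eigenvalues: λₙ = 2.6n²π²/1.1².
First three modes:
  n=1: λ₁ = 2.6π²/1.1² ≈ 21.207
  n=2: λ₂ = 10.4π²/1.1² ≈ 84.83 (4× faster decay)
  n=3: λ₃ = 23.4π²/1.1² ≈ 190.867 (9× faster decay)
As t → ∞, higher modes decay exponentially faster. The n=1 mode dominates: θ ~ c₁ sin(πx/1.1) e^{-λ₁t}.
Decay rate: λ₁ = 2.6π²/1.1² ≈ 21.207.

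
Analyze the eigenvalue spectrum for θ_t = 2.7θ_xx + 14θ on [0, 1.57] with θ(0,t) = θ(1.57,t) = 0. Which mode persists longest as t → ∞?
Eigenvalues: λₙ = 2.7n²π²/1.57² - 14.
First three modes:
  n=1: λ₁ = 2.7π²/1.57² - 14 ≈ -3.189
  n=2: λ₂ = 10.8π²/1.57² - 14 ≈ 29.244
  n=3: λ₃ = 24.3π²/1.57² - 14 ≈ 83.299
Since 2.7π²/1.57² ≈ 10.811 < 14, λ₁ < 0.
The n=1 mode grows fastest (−λₙ is largest for n=1) → dominates.
Asymptotic: θ ~ c₁ sin(πx/1.57) e^{3.189t} (exponential growth at rate −λ₁ ≈ 3.189).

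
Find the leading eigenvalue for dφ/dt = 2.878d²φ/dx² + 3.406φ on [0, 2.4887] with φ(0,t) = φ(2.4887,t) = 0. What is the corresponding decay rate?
Eigenvalues: λₙ = 2.878n²π²/2.4887² - 3.406.
First three modes:
  n=1: λ₁ = 2.878π²/2.4887² - 3.406 ≈ 1.18
  n=2: λ₂ = 11.512π²/2.4887² - 3.406 ≈ 14.938
  n=3: λ₃ = 25.902π²/2.4887² - 3.406 ≈ 37.869
Since 2.878π²/2.4887² ≈ 4.586 > 3.406, all λₙ > 0.
The n=1 mode decays slowest → dominates as t → ∞.
Asymptotic: φ ~ c₁ sin(πx/2.4887) e^{-λ₁t} with decay rate λ₁ ≈ 1.18.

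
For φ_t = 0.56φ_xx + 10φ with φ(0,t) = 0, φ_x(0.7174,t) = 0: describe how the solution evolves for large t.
φ grows unboundedly. Reaction dominates diffusion (r=10 > κπ²/(4L²)≈2.68); solution grows exponentially.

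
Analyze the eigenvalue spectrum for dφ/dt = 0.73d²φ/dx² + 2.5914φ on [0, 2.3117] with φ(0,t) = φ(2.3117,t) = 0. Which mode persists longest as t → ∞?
Eigenvalues: λₙ = 0.73n²π²/2.3117² - 2.5914.
First three modes:
  n=1: λ₁ = 0.73π²/2.3117² - 2.5914 ≈ -1.243
  n=2: λ₂ = 2.92π²/2.3117² - 2.5914 ≈ 2.801
  n=3: λ₃ = 6.57π²/2.3117² - 2.5914 ≈ 9.543
Since 0.73π²/2.3117² ≈ 1.348 < 2.5914, λ₁ < 0.
The n=1 mode grows fastest (−λₙ is largest for n=1) → dominates.
Asymptotic: φ ~ c₁ sin(πx/2.3117) e^{1.243t} (exponential growth at rate −λ₁ ≈ 1.243).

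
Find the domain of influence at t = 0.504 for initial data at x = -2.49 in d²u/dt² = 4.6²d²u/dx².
Domain of influence: [-4.8084, -0.1716]. Data at x = -2.49 spreads outward at speed 4.6.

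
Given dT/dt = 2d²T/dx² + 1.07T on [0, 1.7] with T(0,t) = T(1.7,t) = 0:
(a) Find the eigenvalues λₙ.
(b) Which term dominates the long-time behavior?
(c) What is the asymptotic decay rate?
Eigenvalues: λₙ = 2n²π²/1.7² - 1.07.
First three modes:
  n=1: λ₁ = 2π²/1.7² - 1.07 ≈ 5.76
  n=2: λ₂ = 8π²/1.7² - 1.07 ≈ 26.251
  n=3: λ₃ = 18π²/1.7² - 1.07 ≈ 60.402
Since 2π²/1.7² ≈ 6.83 > 1.07, all λₙ > 0.
The n=1 mode decays slowest → dominates as t → ∞.
Asymptotic: T ~ c₁ sin(πx/1.7) e^{-λ₁t} with decay rate λ₁ ≈ 5.76.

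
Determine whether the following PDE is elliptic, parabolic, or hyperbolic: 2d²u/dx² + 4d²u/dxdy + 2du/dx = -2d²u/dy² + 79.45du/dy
Rewriting in standard form: 2d²u/dx² + 4d²u/dxdy + 2d²u/dy² + 2du/dx - 79.45du/dy = 0. Coefficients: A = 2, B = 4, C = 2. B² - 4AC = 0, which is zero, so the equation is parabolic.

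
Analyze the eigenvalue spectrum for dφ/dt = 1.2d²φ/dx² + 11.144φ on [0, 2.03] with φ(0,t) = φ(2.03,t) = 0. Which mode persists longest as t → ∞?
Eigenvalues: λₙ = 1.2n²π²/2.03² - 11.144.
First three modes:
  n=1: λ₁ = 1.2π²/2.03² - 11.144 ≈ -8.27
  n=2: λ₂ = 4.8π²/2.03² - 11.144 ≈ 0.352
  n=3: λ₃ = 10.8π²/2.03² - 11.144 ≈ 14.722
Since 1.2π²/2.03² ≈ 2.874 < 11.144, λ₁ < 0.
The n=1 mode grows fastest (−λₙ is largest for n=1) → dominates.
Asymptotic: φ ~ c₁ sin(πx/2.03) e^{8.27t} (exponential growth at rate −λ₁ ≈ 8.27).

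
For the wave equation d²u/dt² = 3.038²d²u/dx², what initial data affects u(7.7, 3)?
Domain of dependence: [-1.414, 16.814]. Signals travel at speed 3.038, so data within |x - 7.7| ≤ 3.038·3 = 9.114 can reach the point.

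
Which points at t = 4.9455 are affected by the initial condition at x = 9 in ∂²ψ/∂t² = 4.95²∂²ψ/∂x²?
Domain of influence: [-15.480225, 33.480225]. Data at x = 9 spreads outward at speed 4.95.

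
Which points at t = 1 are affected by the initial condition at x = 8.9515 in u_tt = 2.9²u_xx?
Domain of influence: [6.0515, 11.8515]. Data at x = 8.9515 spreads outward at speed 2.9.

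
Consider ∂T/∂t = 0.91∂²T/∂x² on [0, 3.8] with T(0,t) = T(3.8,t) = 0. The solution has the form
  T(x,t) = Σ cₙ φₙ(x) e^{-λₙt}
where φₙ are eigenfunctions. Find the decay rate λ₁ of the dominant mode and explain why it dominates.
Eigenvalues: λₙ = 0.91n²π²/3.8².
First three modes:
  n=1: λ₁ = 0.91π²/3.8² ≈ 0.622
  n=2: λ₂ = 3.64π²/3.8² ≈ 2.488 (4× faster decay)
  n=3: λ₃ = 8.19π²/3.8² ≈ 5.598 (9× faster decay)
As t → ∞, higher modes decay exponentially faster. The n=1 mode dominates: T ~ c₁ sin(πx/3.8) e^{-λ₁t}.
Decay rate: λ₁ = 0.91π²/3.8² ≈ 0.622.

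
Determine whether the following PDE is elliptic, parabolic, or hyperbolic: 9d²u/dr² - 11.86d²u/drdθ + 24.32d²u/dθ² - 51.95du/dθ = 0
Coefficients: A = 9, B = -11.86, C = 24.32. B² - 4AC = -734.8604, which is negative, so the equation is elliptic.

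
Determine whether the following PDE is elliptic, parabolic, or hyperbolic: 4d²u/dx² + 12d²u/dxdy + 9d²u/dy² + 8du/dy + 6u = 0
Coefficients: A = 4, B = 12, C = 9. B² - 4AC = 0, which is zero, so the equation is parabolic.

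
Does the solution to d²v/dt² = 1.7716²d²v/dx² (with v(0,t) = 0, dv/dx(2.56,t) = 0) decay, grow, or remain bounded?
v oscillates (no decay). Energy is conserved; the solution oscillates indefinitely as standing waves.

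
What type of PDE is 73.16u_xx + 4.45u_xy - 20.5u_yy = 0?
With A = 73.16, B = 4.45, C = -20.5, the discriminant is 6018.9225. This is a hyperbolic PDE.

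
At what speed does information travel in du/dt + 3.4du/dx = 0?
Speed = 3.4. Information travels along x - 3.4t = const (rightward).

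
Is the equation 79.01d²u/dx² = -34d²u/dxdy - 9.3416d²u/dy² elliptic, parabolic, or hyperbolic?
Rewriting in standard form: 79.01d²u/dx² + 34d²u/dxdy + 9.3416d²u/dy² = 0. Computing B² - 4AC with A = 79.01, B = 34, C = 9.3416: discriminant = -1796.319264 (negative). Answer: elliptic.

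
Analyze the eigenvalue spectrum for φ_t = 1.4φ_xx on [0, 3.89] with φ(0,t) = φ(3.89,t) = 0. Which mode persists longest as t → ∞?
Eigenvalues: λₙ = 1.4n²π²/3.89².
First three modes:
  n=1: λ₁ = 1.4π²/3.89² ≈ 0.913
  n=2: λ₂ = 5.6π²/3.89² ≈ 3.652 (4× faster decay)
  n=3: λ₃ = 12.6π²/3.89² ≈ 8.218 (9× faster decay)
As t → ∞, higher modes decay exponentially faster. The n=1 mode dominates: φ ~ c₁ sin(πx/3.89) e^{-λ₁t}.
Decay rate: λ₁ = 1.4π²/3.89² ≈ 0.913.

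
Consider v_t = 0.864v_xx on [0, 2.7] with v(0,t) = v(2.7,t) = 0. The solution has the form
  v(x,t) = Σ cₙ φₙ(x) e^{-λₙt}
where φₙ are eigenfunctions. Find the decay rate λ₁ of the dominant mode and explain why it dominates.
Eigenvalues: λₙ = 0.864n²π²/2.7².
First three modes:
  n=1: λ₁ = 0.864π²/2.7² ≈ 1.17
  n=2: λ₂ = 3.456π²/2.7² ≈ 4.679 (4× faster decay)
  n=3: λ₃ = 7.776π²/2.7² ≈ 10.528 (9× faster decay)
As t → ∞, higher modes decay exponentially faster. The n=1 mode dominates: v ~ c₁ sin(πx/2.7) e^{-λ₁t}.
Decay rate: λ₁ = 0.864π²/2.7² ≈ 1.17.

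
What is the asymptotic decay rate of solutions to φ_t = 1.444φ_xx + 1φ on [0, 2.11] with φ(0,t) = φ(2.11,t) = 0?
Eigenvalues: λₙ = 1.444n²π²/2.11² - 1.
First three modes:
  n=1: λ₁ = 1.444π²/2.11² - 1 ≈ 2.201
  n=2: λ₂ = 5.776π²/2.11² - 1 ≈ 11.804
  n=3: λ₃ = 12.996π²/2.11² - 1 ≈ 27.81
Since 1.444π²/2.11² ≈ 3.201 > 1, all λₙ > 0.
The n=1 mode decays slowest → dominates as t → ∞.
Asymptotic: φ ~ c₁ sin(πx/2.11) e^{-λ₁t} with decay rate λ₁ ≈ 2.201.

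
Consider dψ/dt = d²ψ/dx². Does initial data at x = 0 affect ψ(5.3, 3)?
Yes, for any finite x. The heat equation has infinite propagation speed, so all initial data affects all points at any t > 0.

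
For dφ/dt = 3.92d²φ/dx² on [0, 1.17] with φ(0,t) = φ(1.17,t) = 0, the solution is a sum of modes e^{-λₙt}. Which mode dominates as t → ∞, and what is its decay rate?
Eigenvalues: λₙ = 3.92n²π²/1.17².
First three modes:
  n=1: λ₁ = 3.92π²/1.17² ≈ 28.263
  n=2: λ₂ = 15.68π²/1.17² ≈ 113.051 (4× faster decay)
  n=3: λ₃ = 35.28π²/1.17² ≈ 254.365 (9× faster decay)
As t → ∞, higher modes decay exponentially faster. The n=1 mode dominates: φ ~ c₁ sin(πx/1.17) e^{-λ₁t}.
Decay rate: λ₁ = 3.92π²/1.17² ≈ 28.263.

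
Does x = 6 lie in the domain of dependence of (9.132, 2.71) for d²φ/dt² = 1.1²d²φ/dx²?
No. The domain of dependence is [6.151, 12.113], and 6 is outside this interval.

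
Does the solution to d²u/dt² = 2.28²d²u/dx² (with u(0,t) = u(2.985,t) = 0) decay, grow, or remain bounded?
u oscillates (no decay). Energy is conserved; the solution oscillates indefinitely as standing waves.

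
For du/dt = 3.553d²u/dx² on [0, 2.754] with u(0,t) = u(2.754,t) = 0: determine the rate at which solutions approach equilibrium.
Eigenvalues: λₙ = 3.553n²π²/2.754².
First three modes:
  n=1: λ₁ = 3.553π²/2.754² ≈ 4.623
  n=2: λ₂ = 14.212π²/2.754² ≈ 18.494 (4× faster decay)
  n=3: λ₃ = 31.977π²/2.754² ≈ 41.611 (9× faster decay)
As t → ∞, higher modes decay exponentially faster. The n=1 mode dominates: u ~ c₁ sin(πx/2.754) e^{-λ₁t}.
Decay rate: λ₁ = 3.553π²/2.754² ≈ 4.623.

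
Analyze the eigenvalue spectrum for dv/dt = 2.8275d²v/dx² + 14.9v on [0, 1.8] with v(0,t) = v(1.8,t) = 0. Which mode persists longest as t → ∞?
Eigenvalues: λₙ = 2.8275n²π²/1.8² - 14.9.
First three modes:
  n=1: λ₁ = 2.8275π²/1.8² - 14.9 ≈ -6.287
  n=2: λ₂ = 11.31π²/1.8² - 14.9 ≈ 19.552
  n=3: λ₃ = 25.4475π²/1.8² - 14.9 ≈ 62.618
Since 2.8275π²/1.8² ≈ 8.613 < 14.9, λ₁ < 0.
The n=1 mode grows fastest (−λₙ is largest for n=1) → dominates.
Asymptotic: v ~ c₁ sin(πx/1.8) e^{6.287t} (exponential growth at rate −λ₁ ≈ 6.287).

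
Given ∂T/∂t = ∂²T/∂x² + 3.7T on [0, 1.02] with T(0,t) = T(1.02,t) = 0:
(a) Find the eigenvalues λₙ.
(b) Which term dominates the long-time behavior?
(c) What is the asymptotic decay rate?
Eigenvalues: λₙ = n²π²/1.02² - 3.7.
First three modes:
  n=1: λ₁ = π²/1.02² - 3.7 ≈ 5.786
  n=2: λ₂ = 4π²/1.02² - 3.7 ≈ 34.245
  n=3: λ₃ = 9π²/1.02² - 3.7 ≈ 81.677
Since π²/1.02² ≈ 9.486 > 3.7, all λₙ > 0.
The n=1 mode decays slowest → dominates as t → ∞.
Asymptotic: T ~ c₁ sin(πx/1.02) e^{-λ₁t} with decay rate λ₁ ≈ 5.786.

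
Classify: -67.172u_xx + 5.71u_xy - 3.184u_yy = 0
Elliptic (discriminant = -822.898492).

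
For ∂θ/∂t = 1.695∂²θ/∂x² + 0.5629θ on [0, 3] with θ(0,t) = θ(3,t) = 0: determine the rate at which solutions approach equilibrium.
Eigenvalues: λₙ = 1.695n²π²/3² - 0.5629.
First three modes:
  n=1: λ₁ = 1.695π²/3² - 0.5629 ≈ 1.296
  n=2: λ₂ = 6.78π²/3² - 0.5629 ≈ 6.872
  n=3: λ₃ = 15.255π²/3² - 0.5629 ≈ 16.166
Since 1.695π²/3² ≈ 1.859 > 0.5629, all λₙ > 0.
The n=1 mode decays slowest → dominates as t → ∞.
Asymptotic: θ ~ c₁ sin(πx/3) e^{-λ₁t} with decay rate λ₁ ≈ 1.296.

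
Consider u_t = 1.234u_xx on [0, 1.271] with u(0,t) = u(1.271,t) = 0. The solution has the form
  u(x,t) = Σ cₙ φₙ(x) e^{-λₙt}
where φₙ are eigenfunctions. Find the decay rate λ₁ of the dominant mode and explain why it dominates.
Eigenvalues: λₙ = 1.234n²π²/1.271².
First three modes:
  n=1: λ₁ = 1.234π²/1.271² ≈ 7.539
  n=2: λ₂ = 4.936π²/1.271² ≈ 30.157 (4× faster decay)
  n=3: λ₃ = 11.106π²/1.271² ≈ 67.853 (9× faster decay)
As t → ∞, higher modes decay exponentially faster. The n=1 mode dominates: u ~ c₁ sin(πx/1.271) e^{-λ₁t}.
Decay rate: λ₁ = 1.234π²/1.271² ≈ 7.539.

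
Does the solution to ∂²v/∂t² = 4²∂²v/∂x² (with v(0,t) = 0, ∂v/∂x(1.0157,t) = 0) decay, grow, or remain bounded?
v oscillates (no decay). Energy is conserved; the solution oscillates indefinitely as standing waves.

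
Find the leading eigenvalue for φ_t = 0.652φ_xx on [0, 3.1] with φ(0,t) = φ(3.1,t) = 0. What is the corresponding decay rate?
Eigenvalues: λₙ = 0.652n²π²/3.1².
First three modes:
  n=1: λ₁ = 0.652π²/3.1² ≈ 0.67
  n=2: λ₂ = 2.608π²/3.1² ≈ 2.678 (4× faster decay)
  n=3: λ₃ = 5.868π²/3.1² ≈ 6.027 (9× faster decay)
As t → ∞, higher modes decay exponentially faster. The n=1 mode dominates: φ ~ c₁ sin(πx/3.1) e^{-λ₁t}.
Decay rate: λ₁ = 0.652π²/3.1² ≈ 0.67.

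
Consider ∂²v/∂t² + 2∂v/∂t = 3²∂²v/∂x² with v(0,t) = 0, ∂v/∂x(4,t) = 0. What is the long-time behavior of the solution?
As t → ∞, v → 0. Damping (γ=2) dissipates energy; oscillations decay exponentially.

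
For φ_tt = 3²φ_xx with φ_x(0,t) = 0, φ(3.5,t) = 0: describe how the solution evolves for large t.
φ oscillates (no decay). Energy is conserved; the solution oscillates indefinitely as standing waves.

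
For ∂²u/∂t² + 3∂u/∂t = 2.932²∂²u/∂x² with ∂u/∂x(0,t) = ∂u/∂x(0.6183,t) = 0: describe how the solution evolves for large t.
u → constant (steady state). Damping (γ=3) dissipates the nonconstant modes; with Neumann BCs the spatial average obeys M''+γM'=0 and tends to a finite limit.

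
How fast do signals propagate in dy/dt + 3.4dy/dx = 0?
Speed = 3.4. Information travels along x - 3.4t = const (rightward).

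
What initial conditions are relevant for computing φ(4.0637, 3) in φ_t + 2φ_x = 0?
A single point: x = -1.9363. The characteristic through (4.0637, 3) is x - 2t = const, so x = 4.0637 - 2·3 = -1.9363.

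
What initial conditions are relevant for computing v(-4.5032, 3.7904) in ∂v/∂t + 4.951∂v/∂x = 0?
A single point: x = -23.2694704. The characteristic through (-4.5032, 3.7904) is x - 4.951t = const, so x = -4.5032 - 4.951·3.7904 = -23.2694704.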